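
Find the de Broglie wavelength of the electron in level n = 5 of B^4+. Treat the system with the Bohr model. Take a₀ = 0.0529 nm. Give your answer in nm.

The Bohr quantisation condition is nλ = 2πr_n.
r_n = n²a₀/Z = 0.265 nm
λ = 2πr_n/n = 2π·0.265/5 = 0.332 nm

0.332 nm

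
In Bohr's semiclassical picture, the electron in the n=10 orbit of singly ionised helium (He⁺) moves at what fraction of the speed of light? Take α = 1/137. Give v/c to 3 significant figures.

0.00146

v_n = Zαc/n, so v/c = Zα/n = 2 × 0.00730 / 10 = 0.00146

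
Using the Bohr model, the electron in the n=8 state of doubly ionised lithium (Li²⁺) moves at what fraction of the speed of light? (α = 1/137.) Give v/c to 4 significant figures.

v_n = Zαc/n, so v/c = Zα/n = 3 × 0.007299 / 8 = 0.002737

0.002737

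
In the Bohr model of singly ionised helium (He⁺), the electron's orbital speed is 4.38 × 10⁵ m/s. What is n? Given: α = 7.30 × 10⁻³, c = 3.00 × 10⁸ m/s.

10

v_n = Zαc/n ⇒ n = Zαc/v = 2 × 0.00730 × 3.00 × 10⁸ / 4.38 × 10⁵ ≈ 10.00
n = 10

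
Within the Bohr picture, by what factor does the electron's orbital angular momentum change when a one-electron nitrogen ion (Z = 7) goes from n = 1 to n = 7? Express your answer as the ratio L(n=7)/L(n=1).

L = nℏ depends only on n, so L ∝ n.
L(n=7)/L(n=1) = (7/1)^1 = 7

7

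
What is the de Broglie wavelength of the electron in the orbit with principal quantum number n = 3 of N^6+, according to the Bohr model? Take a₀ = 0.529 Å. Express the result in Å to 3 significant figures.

1.42 Å

The Bohr quantisation condition is nλ = 2πr_n.
r_n = n²a₀/Z = 0.680 Å
λ = 2πr_n/n = 2π·0.680/3 = 1.42 Å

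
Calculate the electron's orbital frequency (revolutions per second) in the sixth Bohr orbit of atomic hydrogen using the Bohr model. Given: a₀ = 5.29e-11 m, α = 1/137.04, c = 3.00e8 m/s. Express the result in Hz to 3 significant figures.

r = n²a₀/Z = 1.90e-9 m, v = Zαc/n = 3.65e5 m/s
f = v/(2πr) = 3.05e13 Hz

3.05e13 Hz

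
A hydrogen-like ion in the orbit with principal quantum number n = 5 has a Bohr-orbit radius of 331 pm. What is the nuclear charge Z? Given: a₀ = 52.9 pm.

4

r_n = n²a₀/Z ⇒ Z = n²a₀/r = 5² × 52.9 / 331 ≈ 4.00
Z = 4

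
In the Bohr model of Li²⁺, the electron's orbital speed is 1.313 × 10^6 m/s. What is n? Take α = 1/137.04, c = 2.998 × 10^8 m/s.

5

v_n = Zαc/n ⇒ n = Zαc/v = 3 × 0.007297 × 2.998 × 10^8 / 1.313 × 10^6 ≈ 5.00
n = 5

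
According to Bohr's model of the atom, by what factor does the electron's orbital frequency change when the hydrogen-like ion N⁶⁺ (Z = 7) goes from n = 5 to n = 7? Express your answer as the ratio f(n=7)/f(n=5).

f ∝ Z^2 · n^-3; with Z fixed, f ∝ n^-3.
f(n=7)/f(n=5) = (7/5)^-3 = 125/343

125/343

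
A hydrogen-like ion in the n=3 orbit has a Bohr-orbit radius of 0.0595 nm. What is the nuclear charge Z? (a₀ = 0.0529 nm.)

8

r_n = n²a₀/Z ⇒ Z = n²a₀/r = 3² × 0.0529 / 0.0595 ≈ 8.00
Z = 8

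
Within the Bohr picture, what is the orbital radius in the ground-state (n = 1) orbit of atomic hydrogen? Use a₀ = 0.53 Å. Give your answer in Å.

r_n = n²a₀/Z = 1² × 0.53 / 1
    = 1 × 0.53 / 1 = 0.53 Å

0.53 Å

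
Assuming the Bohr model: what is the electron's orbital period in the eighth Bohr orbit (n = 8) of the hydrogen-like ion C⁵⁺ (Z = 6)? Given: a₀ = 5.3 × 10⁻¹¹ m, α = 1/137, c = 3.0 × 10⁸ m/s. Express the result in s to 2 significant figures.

r = n²a₀/Z = 8²·5.3 × 10⁻¹¹/6 = 5.7 × 10⁻¹⁰ m
v = Zαc/n = 6·0.0073·3.0 × 10⁸/8 = 1.6 × 10⁶ m/s
T = 2πr/v = 2.2 × 10⁻¹⁵ s

2.2 × 10⁻¹⁵ s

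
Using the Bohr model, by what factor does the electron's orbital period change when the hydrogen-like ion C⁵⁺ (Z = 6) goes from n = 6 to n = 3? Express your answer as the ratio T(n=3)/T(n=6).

1/8

T ∝ Z^-2 · n^3; with Z fixed, T ∝ n^3.
T(n=3)/T(n=6) = (3/6)^3 = 1/8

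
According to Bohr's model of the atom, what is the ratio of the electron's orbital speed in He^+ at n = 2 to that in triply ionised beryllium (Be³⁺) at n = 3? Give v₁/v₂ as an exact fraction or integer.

v ∝ Z^1 · n^-1
v₁/v₂ = (2/4)^1 · (2/3)^-1 = 3/4

3/4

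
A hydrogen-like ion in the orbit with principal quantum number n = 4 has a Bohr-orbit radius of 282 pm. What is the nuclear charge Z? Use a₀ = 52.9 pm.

r_n = n²a₀/Z ⇒ Z = n²a₀/r = 4² × 52.9 / 282 ≈ 3.00
Z = 3

3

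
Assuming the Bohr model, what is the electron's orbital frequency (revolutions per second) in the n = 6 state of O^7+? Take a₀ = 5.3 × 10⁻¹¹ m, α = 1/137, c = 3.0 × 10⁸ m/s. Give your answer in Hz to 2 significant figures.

1.9 × 10¹⁵ Hz

r = n²a₀/Z = 2.4 × 10⁻¹⁰ m, v = Zαc/n = 2.9 × 10⁶ m/s
f = v/(2πr) = 1.9 × 10¹⁵ Hz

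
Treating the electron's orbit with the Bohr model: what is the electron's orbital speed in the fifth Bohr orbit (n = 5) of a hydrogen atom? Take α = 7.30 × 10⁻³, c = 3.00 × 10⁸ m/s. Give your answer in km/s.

438 km/s

v_n = Zαc/n = 1 × 0.00730 × 3.00 × 10⁸ / 5
    = 438 km/s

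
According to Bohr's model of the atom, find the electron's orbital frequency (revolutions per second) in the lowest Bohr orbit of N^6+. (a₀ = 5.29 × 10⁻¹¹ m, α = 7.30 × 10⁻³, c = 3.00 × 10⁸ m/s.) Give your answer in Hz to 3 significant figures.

3.23 × 10¹⁷ Hz

r = n²a₀/Z = 7.56 × 10⁻¹² m, v = Zαc/n = 1.53 × 10⁷ m/s
f = v/(2πr) = 3.23 × 10¹⁷ Hz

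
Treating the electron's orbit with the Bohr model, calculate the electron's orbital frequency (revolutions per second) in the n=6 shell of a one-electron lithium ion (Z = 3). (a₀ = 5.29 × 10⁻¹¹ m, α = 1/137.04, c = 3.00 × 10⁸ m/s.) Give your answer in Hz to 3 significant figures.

2.74 × 10¹⁴ Hz

r = n²a₀/Z = 6.35 × 10⁻¹⁰ m, v = Zαc/n = 1.09 × 10⁶ m/s
f = v/(2πr) = 2.74 × 10¹⁴ Hz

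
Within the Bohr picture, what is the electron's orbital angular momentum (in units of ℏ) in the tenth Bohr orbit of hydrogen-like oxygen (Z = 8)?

L_n = nℏ, so L/ℏ = n = 10.

10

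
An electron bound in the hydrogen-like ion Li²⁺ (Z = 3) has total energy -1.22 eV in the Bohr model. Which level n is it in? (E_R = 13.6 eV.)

E_n = −E_R Z²/n² ⇒ n² = E_R Z²/(−E_n) = 13.6 × 3² / 1.22 ≈ 100.33
n = 10

10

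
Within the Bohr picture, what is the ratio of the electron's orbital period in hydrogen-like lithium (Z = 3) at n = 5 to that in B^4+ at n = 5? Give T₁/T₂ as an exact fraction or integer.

T ∝ Z^-2 · n^3
T₁/T₂ = (3/5)^-2 · (5/5)^3 = 25/9

25/9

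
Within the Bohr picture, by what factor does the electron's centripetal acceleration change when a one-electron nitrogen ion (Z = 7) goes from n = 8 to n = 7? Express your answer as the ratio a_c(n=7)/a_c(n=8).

a_c ∝ Z^3 · n^-4; with Z fixed, a_c ∝ n^-4.
a_c(n=7)/a_c(n=8) = (7/8)^-4 = 4096/2401

4096/2401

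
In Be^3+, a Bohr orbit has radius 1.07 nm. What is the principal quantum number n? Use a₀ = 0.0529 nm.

r_n = n²a₀/Z ⇒ n² = rZ/a₀ = 1.07 × 4 / 0.0529 ≈ 80.91
n = 9

9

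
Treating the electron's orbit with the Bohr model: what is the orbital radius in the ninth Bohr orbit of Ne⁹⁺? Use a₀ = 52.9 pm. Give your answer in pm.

r_n = n²a₀/Z = 9² × 52.9 / 10
    = 81 × 52.9 / 10 = 428 pm

428 pm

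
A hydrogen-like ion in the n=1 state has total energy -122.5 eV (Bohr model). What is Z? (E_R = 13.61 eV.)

E_n = −E_R Z²/n² ⇒ Z² = −E_n n²/E_R = 122.5 × 1² / 13.61 ≈ 9.00
Z = 3

3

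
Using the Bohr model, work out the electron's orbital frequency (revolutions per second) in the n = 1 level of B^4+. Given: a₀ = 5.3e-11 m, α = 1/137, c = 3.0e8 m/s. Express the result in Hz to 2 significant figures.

r = n²a₀/Z = 1.1e-11 m, v = Zαc/n = 1.1e7 m/s
f = v/(2πr) = 1.6e17 Hz

1.6e17 Hz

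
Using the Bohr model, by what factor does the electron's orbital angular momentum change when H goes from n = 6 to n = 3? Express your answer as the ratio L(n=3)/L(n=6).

L = nℏ depends only on n, so L ∝ n.
L(n=3)/L(n=6) = (3/6)^1 = 1/2

1/2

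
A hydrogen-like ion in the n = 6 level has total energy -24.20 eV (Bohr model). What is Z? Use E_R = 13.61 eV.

8

E_n = −E_R Z²/n² ⇒ Z² = −E_n n²/E_R = 24.20 × 6² / 13.61 ≈ 64.01
Z = 8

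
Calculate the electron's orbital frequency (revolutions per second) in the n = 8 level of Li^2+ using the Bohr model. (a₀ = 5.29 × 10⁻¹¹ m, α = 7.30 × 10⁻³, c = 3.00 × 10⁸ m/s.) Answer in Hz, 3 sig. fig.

r = n²a₀/Z = 1.13 × 10⁻⁹ m, v = Zαc/n = 8.21 × 10⁵ m/s
f = v/(2πr) = 1.16 × 10¹⁴ Hz

1.16 × 10¹⁴ Hz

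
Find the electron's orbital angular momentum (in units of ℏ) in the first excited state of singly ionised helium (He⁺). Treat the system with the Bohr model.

L_n = nℏ, so L/ℏ = n = 2.

2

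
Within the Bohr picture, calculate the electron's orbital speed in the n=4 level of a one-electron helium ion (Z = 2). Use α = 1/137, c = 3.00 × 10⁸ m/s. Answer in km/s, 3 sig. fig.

v_n = Zαc/n = 2 × 0.00730 × 3.00 × 10⁸ / 4
    = 1090 km/s

1090 km/s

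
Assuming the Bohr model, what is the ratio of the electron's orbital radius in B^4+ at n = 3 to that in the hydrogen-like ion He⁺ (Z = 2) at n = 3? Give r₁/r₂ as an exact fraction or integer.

r ∝ Z^-1 · n^2
r₁/r₂ = (5/2)^-1 · (3/3)^2 = 2/5

2/5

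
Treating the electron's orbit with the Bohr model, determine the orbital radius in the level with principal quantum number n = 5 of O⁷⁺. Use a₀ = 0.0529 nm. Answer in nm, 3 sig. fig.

r_n = n²a₀/Z = 5² × 0.0529 / 8
    = 25 × 0.0529 / 8 = 0.165 nm

0.165 nm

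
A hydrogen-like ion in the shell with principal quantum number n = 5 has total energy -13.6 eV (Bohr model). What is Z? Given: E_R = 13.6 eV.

E_n = −E_R Z²/n² ⇒ Z² = −E_n n²/E_R = 13.6 × 5² / 13.6 ≈ 25.00
Z = 5

5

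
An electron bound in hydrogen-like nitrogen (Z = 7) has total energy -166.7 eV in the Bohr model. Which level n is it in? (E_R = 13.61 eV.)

2

E_n = −E_R Z²/n² ⇒ n² = E_R Z²/(−E_n) = 13.61 × 7² / 166.7 ≈ 4.00
n = 2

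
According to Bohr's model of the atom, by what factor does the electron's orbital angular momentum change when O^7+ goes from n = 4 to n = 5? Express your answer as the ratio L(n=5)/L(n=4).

5/4

L = nℏ depends only on n, so L ∝ n.
L(n=5)/L(n=4) = (5/4)^1 = 5/4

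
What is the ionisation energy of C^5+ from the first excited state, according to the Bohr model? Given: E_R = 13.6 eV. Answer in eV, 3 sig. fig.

E_n = −E_R·Z²/n² = −13.6 × 6²/2² eV = -122 eV
Ionisation energy = −E_n = 122 eV

122 eV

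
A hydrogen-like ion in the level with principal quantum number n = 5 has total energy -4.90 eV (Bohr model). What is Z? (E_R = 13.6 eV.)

E_n = −E_R Z²/n² ⇒ Z² = −E_n n²/E_R = 4.90 × 5² / 13.6 ≈ 9.01
Z = 3

3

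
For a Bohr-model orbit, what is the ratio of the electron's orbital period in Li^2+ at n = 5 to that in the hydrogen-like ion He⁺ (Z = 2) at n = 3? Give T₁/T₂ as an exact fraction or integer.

T ∝ Z^-2 · n^3
T₁/T₂ = (3/2)^-2 · (5/3)^3 = 500/243

500/243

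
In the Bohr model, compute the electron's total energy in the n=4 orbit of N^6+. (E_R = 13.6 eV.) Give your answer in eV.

-41.6 eV

E_n = −E_R·Z²/n² = −13.6 × 7²/4² = -41.6 eV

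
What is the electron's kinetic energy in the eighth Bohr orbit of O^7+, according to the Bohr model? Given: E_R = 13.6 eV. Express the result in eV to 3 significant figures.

For a Coulomb orbit the virial theorem gives K = −E_n.
E_n = −E_R·Z²/n², so K = E_R·Z²/n² = 13.6 × 8²/8² = 13.6 eV

13.6 eV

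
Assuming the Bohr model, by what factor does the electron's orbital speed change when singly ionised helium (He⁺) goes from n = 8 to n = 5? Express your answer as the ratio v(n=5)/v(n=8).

v ∝ Z^1 · n^-1; with Z fixed, v ∝ n^-1.
v(n=5)/v(n=8) = (5/8)^-1 = 8/5

8/5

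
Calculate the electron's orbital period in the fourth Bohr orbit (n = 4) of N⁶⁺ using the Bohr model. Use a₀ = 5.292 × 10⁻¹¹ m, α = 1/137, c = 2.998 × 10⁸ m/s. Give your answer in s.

1.985 × 10⁻¹⁶ s

r = n²a₀/Z = 4²·5.292 × 10⁻¹¹/7 = 1.210 × 10⁻¹⁰ m
v = Zαc/n = 7·0.007299·2.998 × 10⁸/4 = 3.830 × 10⁶ m/s
T = 2πr/v = 1.985 × 10⁻¹⁶ s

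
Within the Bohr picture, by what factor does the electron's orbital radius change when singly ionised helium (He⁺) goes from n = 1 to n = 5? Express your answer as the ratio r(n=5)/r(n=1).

r ∝ Z^-1 · n^2; with Z fixed, r ∝ n^2.
r(n=5)/r(n=1) = (5/1)^2 = 25

25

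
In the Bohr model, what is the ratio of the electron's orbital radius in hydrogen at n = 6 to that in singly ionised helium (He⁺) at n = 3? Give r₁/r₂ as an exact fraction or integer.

r ∝ Z^-1 · n^2
r₁/r₂ = (1/2)^-1 · (6/3)^2 = 8

8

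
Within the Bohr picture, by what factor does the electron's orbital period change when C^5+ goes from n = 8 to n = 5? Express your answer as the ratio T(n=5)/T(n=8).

125/512

T ∝ Z^-2 · n^3; with Z fixed, T ∝ n^3.
T(n=5)/T(n=8) = (5/8)^3 = 125/512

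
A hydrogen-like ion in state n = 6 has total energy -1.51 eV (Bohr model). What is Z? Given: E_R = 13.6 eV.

2

E_n = −E_R Z²/n² ⇒ Z² = −E_n n²/E_R = 1.51 × 6² / 13.6 ≈ 4.00
Z = 2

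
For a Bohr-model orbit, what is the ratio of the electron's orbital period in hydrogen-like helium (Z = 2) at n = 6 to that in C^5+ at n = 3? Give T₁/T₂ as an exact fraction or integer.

T ∝ Z^-2 · n^3
T₁/T₂ = (2/6)^-2 · (6/3)^3 = 72

72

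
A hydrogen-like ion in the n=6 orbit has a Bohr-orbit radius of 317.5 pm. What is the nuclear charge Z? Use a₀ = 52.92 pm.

6

r_n = n²a₀/Z ⇒ Z = n²a₀/r = 6² × 52.92 / 317.5 ≈ 6.00
Z = 6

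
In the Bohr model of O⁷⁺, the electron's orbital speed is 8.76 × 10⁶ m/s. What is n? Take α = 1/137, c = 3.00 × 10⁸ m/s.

v_n = Zαc/n ⇒ n = Zαc/v = 8 × 0.00730 × 3.00 × 10⁸ / 8.76 × 10⁶ ≈ 2.00
n = 2

2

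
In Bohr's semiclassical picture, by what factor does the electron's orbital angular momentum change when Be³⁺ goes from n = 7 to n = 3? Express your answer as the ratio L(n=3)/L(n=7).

L = nℏ depends only on n, so L ∝ n.
L(n=3)/L(n=7) = (3/7)^1 = 3/7

3/7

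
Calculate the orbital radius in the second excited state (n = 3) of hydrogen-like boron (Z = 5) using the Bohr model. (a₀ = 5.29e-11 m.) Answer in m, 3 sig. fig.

9.52e-11 m

r_n = n²a₀/Z = 3² × 5.29e-11 / 5
    = 9 × 5.29e-11 / 5 = 9.52e-11 m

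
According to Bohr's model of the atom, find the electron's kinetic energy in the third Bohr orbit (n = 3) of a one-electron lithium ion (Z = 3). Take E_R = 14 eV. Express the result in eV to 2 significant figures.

For a Coulomb orbit the virial theorem gives K = −E_n.
E_n = −E_R·Z²/n², so K = E_R·Z²/n² = 14 × 3²/3² = 14 eV

14 eV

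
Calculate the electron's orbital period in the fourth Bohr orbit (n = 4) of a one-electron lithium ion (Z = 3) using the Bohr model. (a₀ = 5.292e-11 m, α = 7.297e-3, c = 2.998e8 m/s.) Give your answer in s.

r = n²a₀/Z = 4²·5.292e-11/3 = 2.822e-10 m
v = Zαc/n = 3·0.007297·2.998e8/4 = 1.641e6 m/s
T = 2πr/v = 1.081e-15 s

1.081e-15 s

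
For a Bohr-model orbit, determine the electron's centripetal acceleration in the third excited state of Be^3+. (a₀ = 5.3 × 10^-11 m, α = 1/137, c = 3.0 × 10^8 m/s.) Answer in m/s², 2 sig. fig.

2.3 × 10^22 m/s²

r = n²a₀/Z = 2.1 × 10^-10 m, v = Zαc/n = 2.2 × 10^6 m/s
a = v²/r = (2.2 × 10^6)² / 2.1 × 10^-10 = 2.3 × 10^22 m/s²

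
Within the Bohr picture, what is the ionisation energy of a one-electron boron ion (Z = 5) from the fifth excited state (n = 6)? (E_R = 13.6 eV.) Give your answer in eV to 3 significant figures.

E_n = −E_R·Z²/n² = −13.6 × 5²/6² eV = -9.44 eV
Ionisation energy = −E_n = 9.44 eV

9.44 eV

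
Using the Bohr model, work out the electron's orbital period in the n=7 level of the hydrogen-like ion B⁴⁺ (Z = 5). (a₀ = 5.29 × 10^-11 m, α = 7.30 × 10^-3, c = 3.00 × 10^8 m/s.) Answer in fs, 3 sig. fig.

r = n²a₀/Z = 7²·5.29 × 10^-11/5 = 5.18 × 10^-10 m
v = Zαc/n = 5·0.00730·3.00 × 10^8/7 = 1.56 × 10^6 m/s
T = 2πr/v = 2.08 × 10^-15 s = 2.08 fs

2.08 fs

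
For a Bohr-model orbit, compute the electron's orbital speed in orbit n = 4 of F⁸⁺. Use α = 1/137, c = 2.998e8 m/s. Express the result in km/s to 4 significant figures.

v_n = Zαc/n = 9 × 0.007299 × 2.998e8 / 4
    = 4924 km/s

4924 km/s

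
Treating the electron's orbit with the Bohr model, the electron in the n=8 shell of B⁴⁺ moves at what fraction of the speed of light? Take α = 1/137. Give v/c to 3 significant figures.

v_n = Zαc/n, so v/c = Zα/n = 5 × 0.00730 / 8 = 0.00456

0.00456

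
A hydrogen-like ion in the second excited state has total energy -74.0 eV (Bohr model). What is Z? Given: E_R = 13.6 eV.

E_n = −E_R Z²/n² ⇒ Z² = −E_n n²/E_R = 74.0 × 3² / 13.6 ≈ 48.97
Z = 7

7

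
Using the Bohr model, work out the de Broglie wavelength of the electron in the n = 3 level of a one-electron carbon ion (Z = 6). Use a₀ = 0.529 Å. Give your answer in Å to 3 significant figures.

1.66 Å

The Bohr quantisation condition is nλ = 2πr_n.
r_n = n²a₀/Z = 0.793 Å
λ = 2πr_n/n = 2π·0.793/3 = 1.66 Å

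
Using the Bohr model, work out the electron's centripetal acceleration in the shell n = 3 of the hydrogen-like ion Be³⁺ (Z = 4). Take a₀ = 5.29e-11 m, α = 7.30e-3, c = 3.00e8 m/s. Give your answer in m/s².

7.16e22 m/s²

r = n²a₀/Z = 1.19e-10 m, v = Zαc/n = 2.92e6 m/s
a = v²/r = (2.92e6)² / 1.19e-10 = 7.16e22 m/s²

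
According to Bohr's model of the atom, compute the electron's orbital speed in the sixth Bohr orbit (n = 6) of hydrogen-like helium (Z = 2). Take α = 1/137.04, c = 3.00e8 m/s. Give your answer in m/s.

7.30e5 m/s

v_n = Zαc/n = 2 × 0.00730 × 3.00e8 / 6
    = 7.30e5 m/s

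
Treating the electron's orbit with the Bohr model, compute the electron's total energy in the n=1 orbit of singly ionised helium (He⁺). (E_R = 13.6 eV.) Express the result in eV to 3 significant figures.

-54.4 eV

E_n = −E_R·Z²/n² = −13.6 × 2²/1² = -54.4 eV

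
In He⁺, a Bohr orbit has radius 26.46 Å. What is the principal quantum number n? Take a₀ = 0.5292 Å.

10

r_n = n²a₀/Z ⇒ n² = rZ/a₀ = 26.46 × 2 / 0.5292 ≈ 100.00
n = 10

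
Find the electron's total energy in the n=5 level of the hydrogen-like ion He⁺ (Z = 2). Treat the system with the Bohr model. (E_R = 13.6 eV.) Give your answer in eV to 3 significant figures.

-2.18 eV

E_n = −E_R·Z²/n² = −13.6 × 2²/5² = -2.18 eV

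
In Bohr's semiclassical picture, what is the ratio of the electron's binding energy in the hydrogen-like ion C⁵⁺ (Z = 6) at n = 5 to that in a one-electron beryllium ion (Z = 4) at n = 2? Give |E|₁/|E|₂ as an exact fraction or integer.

|E| ∝ Z^2 · n^-2
|E|₁/|E|₂ = (6/4)^2 · (5/2)^-2 = 9/25

9/25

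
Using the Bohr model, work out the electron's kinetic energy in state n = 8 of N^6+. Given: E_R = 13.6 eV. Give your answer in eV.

10.4 eV

For a Coulomb orbit the virial theorem gives K = −E_n.
E_n = −E_R·Z²/n², so K = E_R·Z²/n² = 13.6 × 7²/8² = 10.4 eV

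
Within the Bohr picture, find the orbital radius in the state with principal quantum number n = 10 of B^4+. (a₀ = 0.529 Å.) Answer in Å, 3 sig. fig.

10.6 Å

r_n = n²a₀/Z = 10² × 0.529 / 5
    = 100 × 0.529 / 5 = 10.6 Å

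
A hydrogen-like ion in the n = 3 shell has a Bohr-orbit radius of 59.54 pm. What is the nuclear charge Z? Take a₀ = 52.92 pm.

8

r_n = n²a₀/Z ⇒ Z = n²a₀/r = 3² × 52.92 / 59.54 ≈ 8.00
Z = 8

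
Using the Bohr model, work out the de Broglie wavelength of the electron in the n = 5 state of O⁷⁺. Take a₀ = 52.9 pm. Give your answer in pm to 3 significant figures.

The Bohr quantisation condition is nλ = 2πr_n.
r_n = n²a₀/Z = 165 pm
λ = 2πr_n/n = 2π·165/5 = 208 pm

208 pm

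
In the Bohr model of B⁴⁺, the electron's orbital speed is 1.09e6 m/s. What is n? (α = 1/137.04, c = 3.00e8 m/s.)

10

v_n = Zαc/n ⇒ n = Zαc/v = 5 × 0.00730 × 3.00e8 / 1.09e6 ≈ 10.04
n = 10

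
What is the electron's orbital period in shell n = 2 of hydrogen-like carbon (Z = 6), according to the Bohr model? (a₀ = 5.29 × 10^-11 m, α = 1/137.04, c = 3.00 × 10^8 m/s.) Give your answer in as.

r = n²a₀/Z = 2²·5.29 × 10^-11/6 = 3.53 × 10^-11 m
v = Zαc/n = 6·0.00730·3.00 × 10^8/2 = 6.57 × 10^6 m/s
T = 2πr/v = 3.37 × 10^-17 s = 33.7 as

33.7 as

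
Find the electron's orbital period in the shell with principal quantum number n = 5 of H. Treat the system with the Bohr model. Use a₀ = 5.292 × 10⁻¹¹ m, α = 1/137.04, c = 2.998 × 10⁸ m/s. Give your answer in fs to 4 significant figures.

r = n²a₀/Z = 5²·5.292 × 10⁻¹¹/1 = 1.323 × 10⁻⁹ m
v = Zαc/n = 1·0.007297·2.998 × 10⁸/5 = 4.375 × 10⁵ m/s
T = 2πr/v = 1.900 × 10⁻¹⁴ s = 19.00 fs

19.00 fs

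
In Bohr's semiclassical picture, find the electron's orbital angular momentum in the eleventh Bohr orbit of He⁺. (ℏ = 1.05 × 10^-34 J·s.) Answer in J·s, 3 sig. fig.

1.16 × 10^-33 J·s

L_n = nℏ = 11 × 1.05 × 10^-34 = 1.16 × 10^-33 J·s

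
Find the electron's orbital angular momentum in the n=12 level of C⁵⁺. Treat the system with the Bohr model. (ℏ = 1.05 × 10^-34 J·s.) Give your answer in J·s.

L_n = nℏ = 12 × 1.05 × 10^-34 = 1.26 × 10^-33 J·s

1.26 × 10^-33 J·s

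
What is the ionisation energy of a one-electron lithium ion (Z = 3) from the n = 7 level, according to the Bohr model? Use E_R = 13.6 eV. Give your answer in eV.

2.50 eV

E_n = −E_R·Z²/n² = −13.6 × 3²/7² eV = -2.50 eV
Ionisation energy = −E_n = 2.50 eV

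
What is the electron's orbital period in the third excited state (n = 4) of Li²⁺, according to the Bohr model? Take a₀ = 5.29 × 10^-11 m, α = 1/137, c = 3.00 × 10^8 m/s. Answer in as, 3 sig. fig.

1080 as

r = n²a₀/Z = 4²·5.29 × 10^-11/3 = 2.82 × 10^-10 m
v = Zαc/n = 3·0.00730·3.00 × 10^8/4 = 1.64 × 10^6 m/s
T = 2πr/v = 1.08 × 10^-15 s = 1080 as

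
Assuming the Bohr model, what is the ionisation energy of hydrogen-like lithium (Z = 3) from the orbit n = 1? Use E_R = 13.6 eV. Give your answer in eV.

E_n = −E_R·Z²/n² = −13.6 × 3²/1² eV = -122 eV
Ionisation energy = −E_n = 122 eV

122 eV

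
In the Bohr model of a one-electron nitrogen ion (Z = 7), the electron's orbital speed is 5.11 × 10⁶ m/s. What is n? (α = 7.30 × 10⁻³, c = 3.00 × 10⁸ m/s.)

v_n = Zαc/n ⇒ n = Zαc/v = 7 × 0.00730 × 3.00 × 10⁸ / 5.11 × 10⁶ ≈ 3.00
n = 3

3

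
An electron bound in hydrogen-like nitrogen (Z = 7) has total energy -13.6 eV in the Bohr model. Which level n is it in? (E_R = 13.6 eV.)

7

E_n = −E_R Z²/n² ⇒ n² = E_R Z²/(−E_n) = 13.6 × 7² / 13.6 ≈ 49.00
n = 7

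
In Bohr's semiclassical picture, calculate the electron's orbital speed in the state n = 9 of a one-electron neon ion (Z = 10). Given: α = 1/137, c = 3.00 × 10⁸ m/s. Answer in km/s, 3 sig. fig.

v_n = Zαc/n = 10 × 0.00730 × 3.00 × 10⁸ / 9
    = 2430 km/s

2430 km/s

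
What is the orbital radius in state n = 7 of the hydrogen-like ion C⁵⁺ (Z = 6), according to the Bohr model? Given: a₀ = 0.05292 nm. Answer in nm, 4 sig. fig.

0.4322 nm

r_n = n²a₀/Z = 7² × 0.05292 / 6
    = 49 × 0.05292 / 6 = 0.4322 nm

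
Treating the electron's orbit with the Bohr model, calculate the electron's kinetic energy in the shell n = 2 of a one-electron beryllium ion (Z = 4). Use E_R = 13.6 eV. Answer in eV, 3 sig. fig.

54.4 eV

For a Coulomb orbit the virial theorem gives K = −E_n.
E_n = −E_R·Z²/n², so K = E_R·Z²/n² = 13.6 × 4²/2² = 54.4 eV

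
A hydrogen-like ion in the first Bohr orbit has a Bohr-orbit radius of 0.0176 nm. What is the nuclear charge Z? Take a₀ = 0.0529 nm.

r_n = n²a₀/Z ⇒ Z = n²a₀/r = 1² × 0.0529 / 0.0176 ≈ 3.01
Z = 3

3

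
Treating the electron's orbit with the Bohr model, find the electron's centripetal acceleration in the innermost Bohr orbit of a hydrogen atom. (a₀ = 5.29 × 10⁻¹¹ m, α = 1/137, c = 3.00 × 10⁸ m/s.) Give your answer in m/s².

9.06 × 10²² m/s²

r = n²a₀/Z = 5.29 × 10⁻¹¹ m, v = Zαc/n = 2.19 × 10⁶ m/s
a = v²/r = (2.19 × 10⁶)² / 5.29 × 10⁻¹¹ = 9.06 × 10²² m/s²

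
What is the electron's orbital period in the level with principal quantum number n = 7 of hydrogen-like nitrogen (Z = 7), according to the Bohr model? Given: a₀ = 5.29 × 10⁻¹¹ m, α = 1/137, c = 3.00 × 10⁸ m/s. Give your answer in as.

r = n²a₀/Z = 7²·5.29 × 10⁻¹¹/7 = 3.70 × 10⁻¹⁰ m
v = Zαc/n = 7·0.00730·3.00 × 10⁸/7 = 2.19 × 10⁶ m/s
T = 2πr/v = 1.06 × 10⁻¹⁵ s = 1060 as

1060 as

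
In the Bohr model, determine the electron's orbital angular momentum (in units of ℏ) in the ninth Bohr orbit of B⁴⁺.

L_n = nℏ, so L/ℏ = n = 9.

9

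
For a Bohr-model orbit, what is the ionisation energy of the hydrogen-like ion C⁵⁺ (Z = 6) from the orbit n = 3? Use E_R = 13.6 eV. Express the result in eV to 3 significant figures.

54.4 eV

E_n = −E_R·Z²/n² = −13.6 × 6²/3² eV = -54.4 eV
Ionisation energy = −E_n = 54.4 eV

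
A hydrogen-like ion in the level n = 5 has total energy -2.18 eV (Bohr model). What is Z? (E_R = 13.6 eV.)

2

E_n = −E_R Z²/n² ⇒ Z² = −E_n n²/E_R = 2.18 × 5² / 13.6 ≈ 4.01
Z = 2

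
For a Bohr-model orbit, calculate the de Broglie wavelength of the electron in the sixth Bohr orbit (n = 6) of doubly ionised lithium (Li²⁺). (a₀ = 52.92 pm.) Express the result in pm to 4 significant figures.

The Bohr quantisation condition is nλ = 2πr_n.
r_n = n²a₀/Z = 635.0 pm
λ = 2πr_n/n = 2π·635.0/6 = 665.0 pm

665.0 pm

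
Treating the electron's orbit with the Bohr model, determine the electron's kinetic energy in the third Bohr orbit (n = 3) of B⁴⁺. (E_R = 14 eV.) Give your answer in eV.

For a Coulomb orbit the virial theorem gives K = −E_n.
E_n = −E_R·Z²/n², so K = E_R·Z²/n² = 14 × 5²/3² = 39 eV

39 eV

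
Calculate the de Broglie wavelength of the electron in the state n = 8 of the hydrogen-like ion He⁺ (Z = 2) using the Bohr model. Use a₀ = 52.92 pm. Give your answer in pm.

The Bohr quantisation condition is nλ = 2πr_n.
r_n = n²a₀/Z = 1693 pm
λ = 2πr_n/n = 2π·1693/8 = 1330 pm

1330 pm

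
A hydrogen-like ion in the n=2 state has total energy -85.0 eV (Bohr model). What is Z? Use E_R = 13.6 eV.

E_n = −E_R Z²/n² ⇒ Z² = −E_n n²/E_R = 85.0 × 2² / 13.6 ≈ 25.00
Z = 5

5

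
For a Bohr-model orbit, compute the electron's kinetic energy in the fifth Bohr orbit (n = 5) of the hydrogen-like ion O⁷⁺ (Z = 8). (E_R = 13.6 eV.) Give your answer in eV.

For a Coulomb orbit the virial theorem gives K = −E_n.
E_n = −E_R·Z²/n², so K = E_R·Z²/n² = 13.6 × 8²/5² = 34.8 eV

34.8 eV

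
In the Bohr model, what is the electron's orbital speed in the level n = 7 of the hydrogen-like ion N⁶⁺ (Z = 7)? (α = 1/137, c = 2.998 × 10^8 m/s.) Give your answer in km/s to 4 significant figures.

v_n = Zαc/n = 7 × 0.007299 × 2.998 × 10^8 / 7
    = 2188 km/s

2188 km/s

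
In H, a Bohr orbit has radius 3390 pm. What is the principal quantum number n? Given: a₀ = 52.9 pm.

8

r_n = n²a₀/Z ⇒ n² = rZ/a₀ = 3390 × 1 / 52.9 ≈ 64.08
n = 8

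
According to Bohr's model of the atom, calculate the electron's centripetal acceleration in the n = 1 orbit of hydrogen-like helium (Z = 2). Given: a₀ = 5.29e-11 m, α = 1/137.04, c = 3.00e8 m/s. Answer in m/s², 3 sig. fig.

r = n²a₀/Z = 2.65e-11 m, v = Zαc/n = 4.38e6 m/s
a = v²/r = (4.38e6)² / 2.65e-11 = 7.25e23 m/s²

7.25e23 m/s²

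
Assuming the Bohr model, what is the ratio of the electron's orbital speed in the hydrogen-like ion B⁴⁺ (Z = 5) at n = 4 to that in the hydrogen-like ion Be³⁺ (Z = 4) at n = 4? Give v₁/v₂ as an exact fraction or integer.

5/4

v ∝ Z^1 · n^-1
v₁/v₂ = (5/4)^1 · (4/4)^-1 = 5/4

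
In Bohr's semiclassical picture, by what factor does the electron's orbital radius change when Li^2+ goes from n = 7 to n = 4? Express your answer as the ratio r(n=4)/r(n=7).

r ∝ Z^-1 · n^2; with Z fixed, r ∝ n^2.
r(n=4)/r(n=7) = (4/7)^2 = 16/49

16/49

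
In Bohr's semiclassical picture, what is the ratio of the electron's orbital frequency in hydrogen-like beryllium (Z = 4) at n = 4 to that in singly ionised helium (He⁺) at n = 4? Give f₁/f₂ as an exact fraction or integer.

f ∝ Z^2 · n^-3
f₁/f₂ = (4/2)^2 · (4/4)^-3 = 4

4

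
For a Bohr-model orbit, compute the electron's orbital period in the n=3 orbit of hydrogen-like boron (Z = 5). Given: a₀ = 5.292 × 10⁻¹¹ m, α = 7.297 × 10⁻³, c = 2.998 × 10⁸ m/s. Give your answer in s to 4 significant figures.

1.642 × 10⁻¹⁶ s

r = n²a₀/Z = 3²·5.292 × 10⁻¹¹/5 = 9.526 × 10⁻¹¹ m
v = Zαc/n = 5·0.007297·2.998 × 10⁸/3 = 3.646 × 10⁶ m/s
T = 2πr/v = 1.642 × 10⁻¹⁶ s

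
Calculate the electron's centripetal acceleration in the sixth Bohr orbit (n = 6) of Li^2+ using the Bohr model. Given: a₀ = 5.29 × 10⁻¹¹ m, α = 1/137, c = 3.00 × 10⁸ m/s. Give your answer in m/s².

1.89 × 10²¹ m/s²

r = n²a₀/Z = 6.35 × 10⁻¹⁰ m, v = Zαc/n = 1.09 × 10⁶ m/s
a = v²/r = (1.09 × 10⁶)² / 6.35 × 10⁻¹⁰ = 1.89 × 10²¹ m/s²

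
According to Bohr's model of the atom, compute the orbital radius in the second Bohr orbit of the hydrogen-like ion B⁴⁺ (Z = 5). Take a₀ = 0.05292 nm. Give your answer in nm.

0.04234 nm

r_n = n²a₀/Z = 2² × 0.05292 / 5
    = 4 × 0.05292 / 5 = 0.04234 nm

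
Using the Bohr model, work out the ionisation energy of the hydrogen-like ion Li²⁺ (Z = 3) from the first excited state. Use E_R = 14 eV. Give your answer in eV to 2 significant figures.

32 eV

E_n = −E_R·Z²/n² = −14 × 3²/2² eV = -32 eV
Ionisation energy = −E_n = 32 eV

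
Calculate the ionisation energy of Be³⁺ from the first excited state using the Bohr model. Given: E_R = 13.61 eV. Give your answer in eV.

E_n = −E_R·Z²/n² = −13.61 × 4²/2² eV = -54.44 eV
Ionisation energy = −E_n = 54.44 eV

54.44 eV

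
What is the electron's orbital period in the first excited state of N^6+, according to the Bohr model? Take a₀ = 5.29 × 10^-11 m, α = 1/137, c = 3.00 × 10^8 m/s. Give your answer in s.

r = n²a₀/Z = 2²·5.29 × 10^-11/7 = 3.02 × 10^-11 m
v = Zαc/n = 7·0.00730·3.00 × 10^8/2 = 7.66 × 10^6 m/s
T = 2πr/v = 2.48 × 10^-17 s

2.48 × 10^-17 s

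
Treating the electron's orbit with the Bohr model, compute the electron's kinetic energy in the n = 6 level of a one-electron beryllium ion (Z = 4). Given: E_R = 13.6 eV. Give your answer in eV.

For a Coulomb orbit the virial theorem gives K = −E_n.
E_n = −E_R·Z²/n², so K = E_R·Z²/n² = 13.6 × 4²/6² = 6.04 eV

6.04 eV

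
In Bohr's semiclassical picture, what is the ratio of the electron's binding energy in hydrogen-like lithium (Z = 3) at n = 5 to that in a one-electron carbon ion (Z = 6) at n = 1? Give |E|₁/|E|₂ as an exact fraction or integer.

1/100

|E| ∝ Z^2 · n^-2
|E|₁/|E|₂ = (3/6)^2 · (5/1)^-2 = 1/100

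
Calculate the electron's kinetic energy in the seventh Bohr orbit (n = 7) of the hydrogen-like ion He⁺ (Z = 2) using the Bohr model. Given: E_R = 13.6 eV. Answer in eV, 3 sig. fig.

For a Coulomb orbit the virial theorem gives K = −E_n.
E_n = −E_R·Z²/n², so K = E_R·Z²/n² = 13.6 × 2²/7² = 1.11 eV

1.11 eV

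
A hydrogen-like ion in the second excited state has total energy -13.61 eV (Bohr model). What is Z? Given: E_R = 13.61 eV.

3

E_n = −E_R Z²/n² ⇒ Z² = −E_n n²/E_R = 13.61 × 3² / 13.61 ≈ 9.00
Z = 3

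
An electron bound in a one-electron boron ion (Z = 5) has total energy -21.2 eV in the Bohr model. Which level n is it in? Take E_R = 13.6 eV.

E_n = −E_R Z²/n² ⇒ n² = E_R Z²/(−E_n) = 13.6 × 5² / 21.2 ≈ 16.04
n = 4

4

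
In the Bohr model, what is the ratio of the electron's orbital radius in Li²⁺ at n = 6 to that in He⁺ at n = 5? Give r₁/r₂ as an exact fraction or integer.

r ∝ Z^-1 · n^2
r₁/r₂ = (3/2)^-1 · (6/5)^2 = 24/25

24/25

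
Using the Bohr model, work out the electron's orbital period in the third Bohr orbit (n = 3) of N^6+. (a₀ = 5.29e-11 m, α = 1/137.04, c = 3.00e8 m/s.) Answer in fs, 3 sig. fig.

r = n²a₀/Z = 3²·5.29e-11/7 = 6.80e-11 m
v = Zαc/n = 7·0.00730·3.00e8/3 = 5.11e6 m/s
T = 2πr/v = 8.37e-17 s = 0.0837 fs

0.0837 fs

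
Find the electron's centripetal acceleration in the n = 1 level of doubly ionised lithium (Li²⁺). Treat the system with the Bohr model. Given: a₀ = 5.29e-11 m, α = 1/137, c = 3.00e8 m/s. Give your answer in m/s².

2.45e24 m/s²

r = n²a₀/Z = 1.76e-11 m, v = Zαc/n = 6.57e6 m/s
a = v²/r = (6.57e6)² / 1.76e-11 = 2.45e24 m/s²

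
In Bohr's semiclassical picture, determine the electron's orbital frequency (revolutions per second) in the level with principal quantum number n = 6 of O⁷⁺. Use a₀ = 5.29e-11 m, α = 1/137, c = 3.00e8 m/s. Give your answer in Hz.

1.95e15 Hz

r = n²a₀/Z = 2.38e-10 m, v = Zαc/n = 2.92e6 m/s
f = v/(2πr) = 1.95e15 Hz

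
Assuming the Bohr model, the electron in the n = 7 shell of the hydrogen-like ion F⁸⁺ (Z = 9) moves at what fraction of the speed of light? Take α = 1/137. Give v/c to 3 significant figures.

0.00938

v_n = Zαc/n, so v/c = Zα/n = 9 × 0.00730 / 7 = 0.00938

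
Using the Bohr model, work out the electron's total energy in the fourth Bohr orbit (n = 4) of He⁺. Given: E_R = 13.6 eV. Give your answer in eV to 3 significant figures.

-3.40 eV

E_n = −E_R·Z²/n² = −13.6 × 2²/4² = -3.40 eV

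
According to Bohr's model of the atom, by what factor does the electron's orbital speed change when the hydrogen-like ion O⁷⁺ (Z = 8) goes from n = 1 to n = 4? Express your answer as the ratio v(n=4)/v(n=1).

1/4

v ∝ Z^1 · n^-1; with Z fixed, v ∝ n^-1.
v(n=4)/v(n=1) = (4/1)^-1 = 1/4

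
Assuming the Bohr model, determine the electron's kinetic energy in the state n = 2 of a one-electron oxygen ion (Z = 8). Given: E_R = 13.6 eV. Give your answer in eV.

For a Coulomb orbit the virial theorem gives K = −E_n.
E_n = −E_R·Z²/n², so K = E_R·Z²/n² = 13.6 × 8²/2² = 218 eV

218 eV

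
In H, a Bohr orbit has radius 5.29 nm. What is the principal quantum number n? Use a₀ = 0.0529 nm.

10

r_n = n²a₀/Z ⇒ n² = rZ/a₀ = 5.29 × 1 / 0.0529 ≈ 100.00
n = 10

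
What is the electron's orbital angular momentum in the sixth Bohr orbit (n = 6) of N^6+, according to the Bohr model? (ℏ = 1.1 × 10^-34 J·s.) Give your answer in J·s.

6.6 × 10^-34 J·s

L_n = nℏ = 6 × 1.1 × 10^-34 = 6.6 × 10^-34 J·s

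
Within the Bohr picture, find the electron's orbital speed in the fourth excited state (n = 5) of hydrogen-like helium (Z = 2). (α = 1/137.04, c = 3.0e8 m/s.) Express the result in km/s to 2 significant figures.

v_n = Zαc/n = 2 × 0.0073 × 3.0e8 / 5
    = 880 km/s

880 km/s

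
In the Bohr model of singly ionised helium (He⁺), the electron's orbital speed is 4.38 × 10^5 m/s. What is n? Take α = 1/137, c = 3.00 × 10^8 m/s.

10

v_n = Zαc/n ⇒ n = Zαc/v = 2 × 0.00730 × 3.00 × 10^8 / 4.38 × 10^5 ≈ 10.00
n = 10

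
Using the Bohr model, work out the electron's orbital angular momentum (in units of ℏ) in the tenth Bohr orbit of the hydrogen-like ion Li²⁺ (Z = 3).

10

L_n = nℏ, so L/ℏ = n = 10.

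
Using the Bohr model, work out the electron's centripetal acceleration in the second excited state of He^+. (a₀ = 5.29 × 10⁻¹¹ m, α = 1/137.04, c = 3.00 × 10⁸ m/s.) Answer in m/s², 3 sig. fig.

8.95 × 10²¹ m/s²

r = n²a₀/Z = 2.38 × 10⁻¹⁰ m, v = Zαc/n = 1.46 × 10⁶ m/s
a = v²/r = (1.46 × 10⁶)² / 2.38 × 10⁻¹⁰ = 8.95 × 10²¹ m/s²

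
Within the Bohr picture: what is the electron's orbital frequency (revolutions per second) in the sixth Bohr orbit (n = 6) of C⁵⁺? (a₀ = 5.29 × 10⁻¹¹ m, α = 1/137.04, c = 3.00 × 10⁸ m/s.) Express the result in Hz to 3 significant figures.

1.10 × 10¹⁵ Hz

r = n²a₀/Z = 3.17 × 10⁻¹⁰ m, v = Zαc/n = 2.19 × 10⁶ m/s
f = v/(2πr) = 1.10 × 10¹⁵ Hz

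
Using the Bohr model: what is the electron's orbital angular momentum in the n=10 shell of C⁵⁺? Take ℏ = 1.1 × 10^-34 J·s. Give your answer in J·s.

1.1 × 10^-33 J·s

L_n = nℏ = 10 × 1.1 × 10^-34 = 1.1 × 10^-33 J·s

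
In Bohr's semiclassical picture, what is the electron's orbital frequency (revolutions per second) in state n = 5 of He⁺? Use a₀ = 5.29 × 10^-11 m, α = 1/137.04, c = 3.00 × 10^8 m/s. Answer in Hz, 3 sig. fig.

2.11 × 10^14 Hz

r = n²a₀/Z = 6.61 × 10^-10 m, v = Zαc/n = 8.76 × 10^5 m/s
f = v/(2πr) = 2.11 × 10^14 Hz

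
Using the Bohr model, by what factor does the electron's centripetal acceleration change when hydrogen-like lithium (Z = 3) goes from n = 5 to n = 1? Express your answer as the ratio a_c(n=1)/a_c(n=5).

a_c ∝ Z^3 · n^-4; with Z fixed, a_c ∝ n^-4.
a_c(n=1)/a_c(n=5) = (1/5)^-4 = 625

625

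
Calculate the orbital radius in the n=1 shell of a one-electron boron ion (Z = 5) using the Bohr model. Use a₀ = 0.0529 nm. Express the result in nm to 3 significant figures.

0.0106 nm

r_n = n²a₀/Z = 1² × 0.0529 / 5
    = 1 × 0.0529 / 5 = 0.0106 nm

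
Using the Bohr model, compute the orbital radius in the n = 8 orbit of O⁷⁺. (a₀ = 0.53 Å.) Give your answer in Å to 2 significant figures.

r_n = n²a₀/Z = 8² × 0.53 / 8
    = 64 × 0.53 / 8 = 4.2 Å

4.2 Å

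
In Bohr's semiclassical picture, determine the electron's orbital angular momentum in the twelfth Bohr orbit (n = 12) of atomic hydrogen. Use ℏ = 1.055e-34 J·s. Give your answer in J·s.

L_n = nℏ = 12 × 1.055e-34 = 1.266e-33 J·s

1.266e-33 J·s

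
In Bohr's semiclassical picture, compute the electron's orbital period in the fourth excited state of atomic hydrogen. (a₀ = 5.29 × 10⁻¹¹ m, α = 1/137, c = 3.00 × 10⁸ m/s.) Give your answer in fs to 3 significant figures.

r = n²a₀/Z = 5²·5.29 × 10⁻¹¹/1 = 1.32 × 10⁻⁹ m
v = Zαc/n = 1·0.00730·3.00 × 10⁸/5 = 4.38 × 10⁵ m/s
T = 2πr/v = 1.90 × 10⁻¹⁴ s = 19.0 fs

19.0 fs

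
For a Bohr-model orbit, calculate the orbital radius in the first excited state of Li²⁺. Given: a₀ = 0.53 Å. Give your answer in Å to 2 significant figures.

r_n = n²a₀/Z = 2² × 0.53 / 3
    = 4 × 0.53 / 3 = 0.71 Å

0.71 Å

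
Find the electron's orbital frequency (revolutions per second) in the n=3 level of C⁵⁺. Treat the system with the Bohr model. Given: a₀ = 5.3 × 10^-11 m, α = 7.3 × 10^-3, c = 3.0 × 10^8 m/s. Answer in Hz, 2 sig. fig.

8.8 × 10^15 Hz

r = n²a₀/Z = 8.0 × 10^-11 m, v = Zαc/n = 4.4 × 10^6 m/s
f = v/(2πr) = 8.8 × 10^15 Hz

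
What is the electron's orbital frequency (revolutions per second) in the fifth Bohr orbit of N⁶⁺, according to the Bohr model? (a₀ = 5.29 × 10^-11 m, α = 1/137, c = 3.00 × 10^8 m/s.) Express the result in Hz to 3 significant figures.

r = n²a₀/Z = 1.89 × 10^-10 m, v = Zαc/n = 3.07 × 10^6 m/s
f = v/(2πr) = 2.58 × 10^15 Hz

2.58 × 10^15 Hz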